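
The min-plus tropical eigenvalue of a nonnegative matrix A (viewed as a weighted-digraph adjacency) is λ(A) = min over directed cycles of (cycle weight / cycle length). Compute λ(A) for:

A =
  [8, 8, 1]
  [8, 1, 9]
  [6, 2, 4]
λ(A) = 1

Enumerate directed cycles and compute their means (weight / length). Sample:
  cycle 0 → 0: weight = 8, length = 1, mean = 8/1 ≈ 8.000
  cycle 1 → 1: weight = 1, length = 1, mean = 1/1 ≈ 1.000
  cycle 2 → 2: weight = 4, length = 1, mean = 4/1 ≈ 4.000
  cycle 0 → 1 → 0: weight = 16, length = 2, mean = 16/2 ≈ 8.000
  cycle 0 → 2 → 0: weight = 7, length = 2, mean = 7/2 ≈ 3.500
  cycle 1 → 0 → 1: weight = 16, length = 2, mean = 16/2 ≈ 8.000
Minimum mean = 1.000, attained e.g. along the cycle 1 → 1 with weight 1 and length 1. So λ(A) = 1/1 = 1.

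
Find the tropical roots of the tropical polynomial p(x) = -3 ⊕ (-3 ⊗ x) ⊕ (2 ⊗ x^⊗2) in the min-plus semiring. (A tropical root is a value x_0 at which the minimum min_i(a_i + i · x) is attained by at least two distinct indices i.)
Roots: {-5, 0}

Each tropical root is a break point of the lower envelope of the lines y = a_i + i · x (there are 3 lines, with slopes 0, 1, ..., 2). Only the lines that attain the minimum somewhere contribute to roots; other lines are dominated. Here the surviving (envelope) indices are i = 2, i = 1, i = 0.
Intersections between consecutive envelope lines give the roots: for adjacent envelope indices i < j the intersection is x = (a_i − a_j) / (j − i). Reading off the sorted break points: {-5, 0}.
Verification: at each break x_0, at least two indices attain the minimum of min_i(a_i + i · x_0).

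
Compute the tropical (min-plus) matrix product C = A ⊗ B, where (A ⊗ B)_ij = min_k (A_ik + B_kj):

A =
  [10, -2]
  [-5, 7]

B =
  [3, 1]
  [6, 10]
A ⊗ B =
  [4, 8]
  [-2, -4]

Apply the min-plus product entry-by-entry:
  C[0][0] = min over k of (A[0][0] + B[0][0] = 10 + 3 = 13, A[0][1] + B[1][0] = -2 + 6 = 4) = 4 (attained at k = 1)
  C[0][1] = min over k of (A[0][0] + B[0][1] = 10 + 1 = 11, A[0][1] + B[1][1] = -2 + 10 = 8) = 8 (attained at k = 1)
  C[1][0] = min over k of (A[1][0] + B[0][0] = -5 + 3 = -2, A[1][1] + B[1][0] = 7 + 6 = 13) = -2 (attained at k = 0)
  C[1][1] = min over k of (A[1][0] + B[0][1] = -5 + 1 = -4, A[1][1] + B[1][1] = 7 + 10 = 17) = -4 (attained at k = 0)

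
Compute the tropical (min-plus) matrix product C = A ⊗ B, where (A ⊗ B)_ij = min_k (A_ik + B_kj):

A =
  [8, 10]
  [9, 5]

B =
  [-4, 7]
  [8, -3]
A ⊗ B =
  [4, 7]
  [5, 2]

Apply the min-plus product entry-by-entry:
  C[0][0] = min over k of (A[0][0] + B[0][0] = 8 + -4 = 4, A[0][1] + B[1][0] = 10 + 8 = 18) = 4 (attained at k = 0)
  C[0][1] = min over k of (A[0][0] + B[0][1] = 8 + 7 = 15, A[0][1] + B[1][1] = 10 + -3 = 7) = 7 (attained at k = 1)
  C[1][0] = min over k of (A[1][0] + B[0][0] = 9 + -4 = 5, A[1][1] + B[1][0] = 5 + 8 = 13) = 5 (attained at k = 0)
  C[1][1] = min over k of (A[1][0] + B[0][1] = 9 + 7 = 16, A[1][1] + B[1][1] = 5 + -3 = 2) = 2 (attained at k = 1)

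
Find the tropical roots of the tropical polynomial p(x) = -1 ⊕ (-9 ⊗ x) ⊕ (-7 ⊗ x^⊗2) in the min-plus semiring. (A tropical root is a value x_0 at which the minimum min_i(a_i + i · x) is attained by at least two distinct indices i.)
Roots: {-2, 8}

Each tropical root is a break point of the lower envelope of the lines y = a_i + i · x (there are 3 lines, with slopes 0, 1, ..., 2). Only the lines that attain the minimum somewhere contribute to roots; other lines are dominated. Here the surviving (envelope) indices are i = 2, i = 1, i = 0.
Intersections between consecutive envelope lines give the roots: for adjacent envelope indices i < j the intersection is x = (a_i − a_j) / (j − i). Reading off the sorted break points: {-2, 8}.
Verification: at each break x_0, at least two indices attain the minimum of min_i(a_i + i · x_0).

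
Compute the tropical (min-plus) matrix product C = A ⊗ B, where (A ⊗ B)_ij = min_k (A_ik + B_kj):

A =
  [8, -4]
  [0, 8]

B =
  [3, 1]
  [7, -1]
A ⊗ B =
  [3, -5]
  [3, 1]

Apply the min-plus product entry-by-entry:
  C[0][0] = min over k of (A[0][0] + B[0][0] = 8 + 3 = 11, A[0][1] + B[1][0] = -4 + 7 = 3) = 3 (attained at k = 1)
  C[0][1] = min over k of (A[0][0] + B[0][1] = 8 + 1 = 9, A[0][1] + B[1][1] = -4 + -1 = -5) = -5 (attained at k = 1)
  C[1][0] = min over k of (A[1][0] + B[0][0] = 0 + 3 = 3, A[1][1] + B[1][0] = 8 + 7 = 15) = 3 (attained at k = 0)
  C[1][1] = min over k of (A[1][0] + B[0][1] = 0 + 1 = 1, A[1][1] + B[1][1] = 8 + -1 = 7) = 1 (attained at k = 0)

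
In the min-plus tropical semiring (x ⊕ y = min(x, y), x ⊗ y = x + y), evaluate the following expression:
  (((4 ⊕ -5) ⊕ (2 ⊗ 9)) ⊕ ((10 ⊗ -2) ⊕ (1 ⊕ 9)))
(((4 ⊕ -5) ⊕ (2 ⊗ 9)) ⊕ ((10 ⊗ -2) ⊕ (1 ⊕ 9))) = -5

Expand innermost to outermost. Recall ⊕ takes the minimum of its arguments and ⊗ takes their sum. Working out the expression (((4 ⊕ -5) ⊕ (2 ⊗ 9)) ⊕ ((10 ⊗ -2) ⊕ (1 ⊕ 9))) gives -5.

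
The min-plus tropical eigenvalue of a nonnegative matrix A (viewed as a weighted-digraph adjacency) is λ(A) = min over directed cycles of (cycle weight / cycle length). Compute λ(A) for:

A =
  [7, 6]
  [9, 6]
λ(A) = 6

Enumerate directed cycles and compute their means (weight / length). Sample:
  cycle 0 → 0: weight = 7, length = 1, mean = 7/1 ≈ 7.000
  cycle 1 → 1: weight = 6, length = 1, mean = 6/1 ≈ 6.000
  cycle 0 → 1 → 0: weight = 15, length = 2, mean = 15/2 ≈ 7.500
  cycle 1 → 0 → 1: weight = 15, length = 2, mean = 15/2 ≈ 7.500
Minimum mean = 6.000, attained e.g. along the cycle 1 → 1 with weight 6 and length 1. So λ(A) = 6/1 = 6.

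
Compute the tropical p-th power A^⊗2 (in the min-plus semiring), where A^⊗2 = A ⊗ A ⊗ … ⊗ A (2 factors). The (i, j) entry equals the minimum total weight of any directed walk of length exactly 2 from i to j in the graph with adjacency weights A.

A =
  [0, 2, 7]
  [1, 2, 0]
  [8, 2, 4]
A^⊗2 =
  [0, 2, 2]
  [1, 2, 2]
  [3, 4, 2]

Each entry (A^⊗2)_ij equals the minimum over all length-2 walks i = v_0 → v_1 → … → v_2 = j of Σ_t A[v_t][v_{t+1}]. For example, for (i, j) = (0, 2) we minimise over 3 possible intermediate vertex sequences; the minimum is 2, attained along the walk 0 → 1 → 2.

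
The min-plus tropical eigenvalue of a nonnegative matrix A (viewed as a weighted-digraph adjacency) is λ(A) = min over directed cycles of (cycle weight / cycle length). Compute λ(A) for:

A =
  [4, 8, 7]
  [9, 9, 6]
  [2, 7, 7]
λ(A) = 4

Enumerate directed cycles and compute their means (weight / length). Sample:
  cycle 0 → 0: weight = 4, length = 1, mean = 4/1 ≈ 4.000
  cycle 1 → 1: weight = 9, length = 1, mean = 9/1 ≈ 9.000
  cycle 2 → 2: weight = 7, length = 1, mean = 7/1 ≈ 7.000
  cycle 0 → 1 → 0: weight = 17, length = 2, mean = 17/2 ≈ 8.500
  cycle 0 → 2 → 0: weight = 9, length = 2, mean = 9/2 ≈ 4.500
  cycle 1 → 0 → 1: weight = 17, length = 2, mean = 17/2 ≈ 8.500
Minimum mean = 4.000, attained e.g. along the cycle 0 → 0 with weight 4 and length 1. So λ(A) = 4/1 = 4.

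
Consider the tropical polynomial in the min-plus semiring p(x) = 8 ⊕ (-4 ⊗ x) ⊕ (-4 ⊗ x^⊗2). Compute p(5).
p(5) = 1

A tropical monomial a ⊗ x^⊗i evaluates to a + i · x. Evaluating each term at x = 5:
  Term 0 contributes 8 + 0 · 5 = 8
  Term 1 contributes -4 + 1 · 5 = 1
  Term 2 contributes -4 + 2 · 5 = 6
p(5) = ⊕ of these = min[8, 1, 6] = 1.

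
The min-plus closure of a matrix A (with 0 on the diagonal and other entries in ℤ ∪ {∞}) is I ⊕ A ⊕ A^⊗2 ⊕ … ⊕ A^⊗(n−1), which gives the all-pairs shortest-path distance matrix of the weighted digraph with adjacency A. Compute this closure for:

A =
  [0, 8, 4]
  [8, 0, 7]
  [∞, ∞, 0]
Closure =
  [0, 8, 4]
  [8, 0, 7]
  [∞, ∞, 0]

This is the Floyd-Warshall all-pairs shortest-path computation. For each intermediate vertex k = 0, 1, …, 2, update dist[i][j] ← min(dist[i][j], dist[i][k] + dist[k][j]). The final matrix gives, for each (i, j), the minimum total weight of any directed path from i to j (possibly empty when i = j).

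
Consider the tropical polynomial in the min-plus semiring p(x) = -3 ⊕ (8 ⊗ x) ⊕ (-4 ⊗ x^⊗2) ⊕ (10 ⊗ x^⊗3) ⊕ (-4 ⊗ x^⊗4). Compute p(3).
p(3) = -3

A tropical monomial a ⊗ x^⊗i evaluates to a + i · x. Evaluating each term at x = 3:
  Term 0 contributes -3 + 0 · 3 = -3
  Term 1 contributes 8 + 1 · 3 = 11
  Term 2 contributes -4 + 2 · 3 = 2
  Term 3 contributes 10 + 3 · 3 = 19
  Term 4 contributes -4 + 4 · 3 = 8
p(3) = ⊕ of these = min[-3, 11, 2, 19, 8] = -3.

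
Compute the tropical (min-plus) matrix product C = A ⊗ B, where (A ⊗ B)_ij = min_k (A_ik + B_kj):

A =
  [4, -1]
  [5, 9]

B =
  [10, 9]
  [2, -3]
A ⊗ B =
  [1, -4]
  [11, 6]

Apply the min-plus product entry-by-entry:
  C[0][0] = min over k of (A[0][0] + B[0][0] = 4 + 10 = 14, A[0][1] + B[1][0] = -1 + 2 = 1) = 1 (attained at k = 1)
  C[0][1] = min over k of (A[0][0] + B[0][1] = 4 + 9 = 13, A[0][1] + B[1][1] = -1 + -3 = -4) = -4 (attained at k = 1)
  C[1][0] = min over k of (A[1][0] + B[0][0] = 5 + 10 = 15, A[1][1] + B[1][0] = 9 + 2 = 11) = 11 (attained at k = 1)
  C[1][1] = min over k of (A[1][0] + B[0][1] = 5 + 9 = 14, A[1][1] + B[1][1] = 9 + -3 = 6) = 6 (attained at k = 1)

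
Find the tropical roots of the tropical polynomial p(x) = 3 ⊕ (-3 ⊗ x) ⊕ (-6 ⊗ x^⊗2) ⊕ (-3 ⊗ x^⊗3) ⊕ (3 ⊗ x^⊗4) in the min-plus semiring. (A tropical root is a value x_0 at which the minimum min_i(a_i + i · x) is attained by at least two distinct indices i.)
Roots: {-6, -3, 3, 6}

Each tropical root is a break point of the lower envelope of the lines y = a_i + i · x (there are 5 lines, with slopes 0, 1, ..., 4). Only the lines that attain the minimum somewhere contribute to roots; other lines are dominated. Here the surviving (envelope) indices are i = 4, i = 3, i = 2, i = 1, i = 0.
Intersections between consecutive envelope lines give the roots: for adjacent envelope indices i < j the intersection is x = (a_i − a_j) / (j − i). Reading off the sorted break points: {-6, -3, 3, 6}.
Verification: at each break x_0, at least two indices attain the minimum of min_i(a_i + i · x_0).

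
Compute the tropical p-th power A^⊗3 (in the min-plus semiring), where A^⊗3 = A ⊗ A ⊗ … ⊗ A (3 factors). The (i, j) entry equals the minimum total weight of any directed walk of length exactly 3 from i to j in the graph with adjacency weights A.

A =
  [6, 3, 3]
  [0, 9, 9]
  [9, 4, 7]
A^⊗3 =
  [7, 6, 6]
  [3, 7, 9]
  [10, 7, 7]

Each entry (A^⊗3)_ij equals the minimum over all length-3 walks i = v_0 → v_1 → … → v_3 = j of Σ_t A[v_t][v_{t+1}]. For example, for (i, j) = (0, 2) we minimise over 9 possible intermediate vertex sequences; the minimum is 6, attained along the walk 0 → 1 → 0 → 2.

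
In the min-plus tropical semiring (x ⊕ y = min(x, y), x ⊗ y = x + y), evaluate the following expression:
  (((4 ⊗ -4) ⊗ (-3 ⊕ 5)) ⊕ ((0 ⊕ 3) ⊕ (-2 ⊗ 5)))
(((4 ⊗ -4) ⊗ (-3 ⊕ 5)) ⊕ ((0 ⊕ 3) ⊕ (-2 ⊗ 5))) = -3

Expand innermost to outermost. Recall ⊕ takes the minimum of its arguments and ⊗ takes their sum. Working out the expression (((4 ⊗ -4) ⊗ (-3 ⊕ 5)) ⊕ ((0 ⊕ 3) ⊕ (-2 ⊗ 5))) gives -3.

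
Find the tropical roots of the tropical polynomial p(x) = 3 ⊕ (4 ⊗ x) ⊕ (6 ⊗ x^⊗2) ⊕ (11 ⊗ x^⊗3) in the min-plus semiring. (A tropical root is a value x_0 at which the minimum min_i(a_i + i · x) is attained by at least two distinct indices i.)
Roots: {-5, -2, -1}

Each tropical root is a break point of the lower envelope of the lines y = a_i + i · x (there are 4 lines, with slopes 0, 1, ..., 3). Only the lines that attain the minimum somewhere contribute to roots; other lines are dominated. Here the surviving (envelope) indices are i = 3, i = 2, i = 1, i = 0.
Intersections between consecutive envelope lines give the roots: for adjacent envelope indices i < j the intersection is x = (a_i − a_j) / (j − i). Reading off the sorted break points: {-5, -2, -1}.
Verification: at each break x_0, at least two indices attain the minimum of min_i(a_i + i · x_0).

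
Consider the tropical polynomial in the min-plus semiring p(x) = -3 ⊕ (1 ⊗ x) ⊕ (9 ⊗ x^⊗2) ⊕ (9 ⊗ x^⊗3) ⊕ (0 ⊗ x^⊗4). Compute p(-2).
p(-2) = -8

A tropical monomial a ⊗ x^⊗i evaluates to a + i · x. Evaluating each term at x = -2:
  Term 0 contributes -3 + 0 · -2 = -3
  Term 1 contributes 1 + 1 · -2 = -1
  Term 2 contributes 9 + 2 · -2 = 5
  Term 3 contributes 9 + 3 · -2 = 3
  Term 4 contributes 0 + 4 · -2 = -8
p(-2) = ⊕ of these = min[-3, -1, 5, 3, -8] = -8.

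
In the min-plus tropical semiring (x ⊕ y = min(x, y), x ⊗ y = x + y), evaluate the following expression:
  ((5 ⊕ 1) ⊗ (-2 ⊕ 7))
((5 ⊕ 1) ⊗ (-2 ⊕ 7)) = -1

Expand innermost to outermost. Recall ⊕ takes the minimum of its arguments and ⊗ takes their sum. Working out the expression ((5 ⊕ 1) ⊗ (-2 ⊕ 7)) gives -1.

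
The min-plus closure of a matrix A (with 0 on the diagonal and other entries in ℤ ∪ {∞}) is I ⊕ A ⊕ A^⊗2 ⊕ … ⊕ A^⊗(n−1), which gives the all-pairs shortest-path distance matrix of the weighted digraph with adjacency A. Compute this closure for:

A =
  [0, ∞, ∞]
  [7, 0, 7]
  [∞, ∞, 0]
Closure =
  [0, ∞, ∞]
  [7, 0, 7]
  [∞, ∞, 0]

This is the Floyd-Warshall all-pairs shortest-path computation. For each intermediate vertex k = 0, 1, …, 2, update dist[i][j] ← min(dist[i][j], dist[i][k] + dist[k][j]). The final matrix gives, for each (i, j), the minimum total weight of any directed path from i to j (possibly empty when i = j).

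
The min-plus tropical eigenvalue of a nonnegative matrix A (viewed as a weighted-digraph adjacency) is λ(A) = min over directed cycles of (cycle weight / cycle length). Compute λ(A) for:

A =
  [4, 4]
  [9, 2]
λ(A) = 2

Enumerate directed cycles and compute their means (weight / length). Sample:
  cycle 0 → 0: weight = 4, length = 1, mean = 4/1 ≈ 4.000
  cycle 1 → 1: weight = 2, length = 1, mean = 2/1 ≈ 2.000
  cycle 0 → 1 → 0: weight = 13, length = 2, mean = 13/2 ≈ 6.500
  cycle 1 → 0 → 1: weight = 13, length = 2, mean = 13/2 ≈ 6.500
Minimum mean = 2.000, attained e.g. along the cycle 1 → 1 with weight 2 and length 1. So λ(A) = 2/1 = 2.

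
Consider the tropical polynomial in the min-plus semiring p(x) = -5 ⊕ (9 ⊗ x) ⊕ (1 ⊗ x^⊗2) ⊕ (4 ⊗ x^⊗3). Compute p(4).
p(4) = -5

A tropical monomial a ⊗ x^⊗i evaluates to a + i · x. Evaluating each term at x = 4:
  Term 0 contributes -5 + 0 · 4 = -5
  Term 1 contributes 9 + 1 · 4 = 13
  Term 2 contributes 1 + 2 · 4 = 9
  Term 3 contributes 4 + 3 · 4 = 16
p(4) = ⊕ of these = min[-5, 13, 9, 16] = -5.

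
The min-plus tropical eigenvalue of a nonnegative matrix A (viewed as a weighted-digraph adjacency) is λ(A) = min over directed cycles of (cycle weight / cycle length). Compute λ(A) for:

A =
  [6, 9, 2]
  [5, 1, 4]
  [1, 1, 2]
λ(A) = 1

Enumerate directed cycles and compute their means (weight / length). Sample:
  cycle 0 → 0: weight = 6, length = 1, mean = 6/1 ≈ 6.000
  cycle 1 → 1: weight = 1, length = 1, mean = 1/1 ≈ 1.000
  cycle 2 → 2: weight = 2, length = 1, mean = 2/1 ≈ 2.000
  cycle 0 → 1 → 0: weight = 14, length = 2, mean = 14/2 ≈ 7.000
  cycle 0 → 2 → 0: weight = 3, length = 2, mean = 3/2 ≈ 1.500
  cycle 1 → 0 → 1: weight = 14, length = 2, mean = 14/2 ≈ 7.000
Minimum mean = 1.000, attained e.g. along the cycle 1 → 1 with weight 1 and length 1. So λ(A) = 1/1 = 1.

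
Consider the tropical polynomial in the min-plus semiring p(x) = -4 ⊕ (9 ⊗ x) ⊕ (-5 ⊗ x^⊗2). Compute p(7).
p(7) = -4

A tropical monomial a ⊗ x^⊗i evaluates to a + i · x. Evaluating each term at x = 7:
  Term 0 contributes -4 + 0 · 7 = -4
  Term 1 contributes 9 + 1 · 7 = 16
  Term 2 contributes -5 + 2 · 7 = 9
p(7) = ⊕ of these = min[-4, 16, 9] = -4.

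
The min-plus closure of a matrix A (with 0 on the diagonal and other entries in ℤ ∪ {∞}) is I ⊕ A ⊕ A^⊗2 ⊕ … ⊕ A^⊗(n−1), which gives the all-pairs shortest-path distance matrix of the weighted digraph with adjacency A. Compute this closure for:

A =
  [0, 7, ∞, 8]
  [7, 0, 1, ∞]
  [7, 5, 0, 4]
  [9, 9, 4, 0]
Closure =
  [0, 7, 8, 8]
  [7, 0, 1, 5]
  [7, 5, 0, 4]
  [9, 9, 4, 0]

This is the Floyd-Warshall all-pairs shortest-path computation. For each intermediate vertex k = 0, 1, …, 3, update dist[i][j] ← min(dist[i][j], dist[i][k] + dist[k][j]). The final matrix gives, for each (i, j), the minimum total weight of any directed path from i to j (possibly empty when i = j).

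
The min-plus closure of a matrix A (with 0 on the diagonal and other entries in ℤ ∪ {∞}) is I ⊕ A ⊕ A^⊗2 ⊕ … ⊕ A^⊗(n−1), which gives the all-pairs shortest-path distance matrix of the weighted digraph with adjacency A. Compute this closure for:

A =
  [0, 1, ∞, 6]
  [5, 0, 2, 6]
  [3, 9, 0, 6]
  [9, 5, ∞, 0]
Closure =
  [0, 1, 3, 6]
  [5, 0, 2, 6]
  [3, 4, 0, 6]
  [9, 5, 7, 0]

This is the Floyd-Warshall all-pairs shortest-path computation. For each intermediate vertex k = 0, 1, …, 3, update dist[i][j] ← min(dist[i][j], dist[i][k] + dist[k][j]). The final matrix gives, for each (i, j), the minimum total weight of any directed path from i to j (possibly empty when i = j).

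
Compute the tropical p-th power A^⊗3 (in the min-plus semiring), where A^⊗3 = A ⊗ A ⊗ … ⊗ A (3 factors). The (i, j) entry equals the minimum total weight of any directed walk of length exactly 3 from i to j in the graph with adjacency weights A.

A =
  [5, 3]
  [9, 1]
A^⊗3 =
  [13, 5]
  [11, 3]

Each entry (A^⊗3)_ij equals the minimum over all length-3 walks i = v_0 → v_1 → … → v_3 = j of Σ_t A[v_t][v_{t+1}]. For example, for (i, j) = (0, 1) we minimise over 4 possible intermediate vertex sequences; the minimum is 5, attained along the walk 0 → 1 → 1 → 1.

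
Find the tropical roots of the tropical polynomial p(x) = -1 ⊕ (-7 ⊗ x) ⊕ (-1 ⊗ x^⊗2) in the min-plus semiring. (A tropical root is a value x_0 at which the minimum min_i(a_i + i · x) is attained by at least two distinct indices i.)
Roots: {-6, 6}

Each tropical root is a break point of the lower envelope of the lines y = a_i + i · x (there are 3 lines, with slopes 0, 1, ..., 2). Only the lines that attain the minimum somewhere contribute to roots; other lines are dominated. Here the surviving (envelope) indices are i = 2, i = 1, i = 0.
Intersections between consecutive envelope lines give the roots: for adjacent envelope indices i < j the intersection is x = (a_i − a_j) / (j − i). Reading off the sorted break points: {-6, 6}.
Verification: at each break x_0, at least two indices attain the minimum of min_i(a_i + i · x_0).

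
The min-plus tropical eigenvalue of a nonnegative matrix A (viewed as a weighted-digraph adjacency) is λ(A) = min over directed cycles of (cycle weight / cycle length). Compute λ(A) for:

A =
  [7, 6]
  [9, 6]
λ(A) = 6

Enumerate directed cycles and compute their means (weight / length). Sample:
  cycle 0 → 0: weight = 7, length = 1, mean = 7/1 ≈ 7.000
  cycle 1 → 1: weight = 6, length = 1, mean = 6/1 ≈ 6.000
  cycle 0 → 1 → 0: weight = 15, length = 2, mean = 15/2 ≈ 7.500
  cycle 1 → 0 → 1: weight = 15, length = 2, mean = 15/2 ≈ 7.500
Minimum mean = 6.000, attained e.g. along the cycle 1 → 1 with weight 6 and length 1. So λ(A) = 6/1 = 6.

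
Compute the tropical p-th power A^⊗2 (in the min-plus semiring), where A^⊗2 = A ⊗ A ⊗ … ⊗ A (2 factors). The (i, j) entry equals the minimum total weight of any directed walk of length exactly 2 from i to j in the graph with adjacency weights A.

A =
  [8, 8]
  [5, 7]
A^⊗2 =
  [13, 15]
  [12, 13]

Each entry (A^⊗2)_ij equals the minimum over all length-2 walks i = v_0 → v_1 → … → v_2 = j of Σ_t A[v_t][v_{t+1}]. For example, for (i, j) = (0, 1) we minimise over 2 possible intermediate vertex sequences; the minimum is 15, attained along the walk 0 → 1 → 1.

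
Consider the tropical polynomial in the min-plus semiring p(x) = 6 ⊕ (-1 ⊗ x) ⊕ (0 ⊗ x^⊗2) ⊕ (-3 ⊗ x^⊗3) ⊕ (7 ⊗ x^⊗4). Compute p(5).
p(5) = 4

A tropical monomial a ⊗ x^⊗i evaluates to a + i · x. Evaluating each term at x = 5:
  Term 0 contributes 6 + 0 · 5 = 6
  Term 1 contributes -1 + 1 · 5 = 4
  Term 2 contributes 0 + 2 · 5 = 10
  Term 3 contributes -3 + 3 · 5 = 12
  Term 4 contributes 7 + 4 · 5 = 27
p(5) = ⊕ of these = min[6, 4, 10, 12, 27] = 4.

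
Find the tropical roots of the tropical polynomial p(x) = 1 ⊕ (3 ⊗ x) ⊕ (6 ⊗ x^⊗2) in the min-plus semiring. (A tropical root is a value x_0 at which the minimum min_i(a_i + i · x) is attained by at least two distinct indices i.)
Roots: {-3, -2}

Each tropical root is a break point of the lower envelope of the lines y = a_i + i · x (there are 3 lines, with slopes 0, 1, ..., 2). Only the lines that attain the minimum somewhere contribute to roots; other lines are dominated. Here the surviving (envelope) indices are i = 2, i = 1, i = 0.
Intersections between consecutive envelope lines give the roots: for adjacent envelope indices i < j the intersection is x = (a_i − a_j) / (j − i). Reading off the sorted break points: {-3, -2}.
Verification: at each break x_0, at least two indices attain the minimum of min_i(a_i + i · x_0).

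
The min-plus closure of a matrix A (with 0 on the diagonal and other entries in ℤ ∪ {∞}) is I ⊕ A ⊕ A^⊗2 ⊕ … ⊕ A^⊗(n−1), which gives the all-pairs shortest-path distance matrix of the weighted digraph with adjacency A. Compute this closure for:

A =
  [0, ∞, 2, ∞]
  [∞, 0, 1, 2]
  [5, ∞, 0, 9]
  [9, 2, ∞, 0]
Closure =
  [0, 13, 2, 11]
  [6, 0, 1, 2]
  [5, 11, 0, 9]
  [8, 2, 3, 0]

This is the Floyd-Warshall all-pairs shortest-path computation. For each intermediate vertex k = 0, 1, …, 3, update dist[i][j] ← min(dist[i][j], dist[i][k] + dist[k][j]). The final matrix gives, for each (i, j), the minimum total weight of any directed path from i to j (possibly empty when i = j).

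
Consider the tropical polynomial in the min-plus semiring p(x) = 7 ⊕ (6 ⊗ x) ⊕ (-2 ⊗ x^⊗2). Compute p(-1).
p(-1) = -4

A tropical monomial a ⊗ x^⊗i evaluates to a + i · x. Evaluating each term at x = -1:
  Term 0 contributes 7 + 0 · -1 = 7
  Term 1 contributes 6 + 1 · -1 = 5
  Term 2 contributes -2 + 2 · -1 = -4
p(-1) = ⊕ of these = min[7, 5, -4] = -4.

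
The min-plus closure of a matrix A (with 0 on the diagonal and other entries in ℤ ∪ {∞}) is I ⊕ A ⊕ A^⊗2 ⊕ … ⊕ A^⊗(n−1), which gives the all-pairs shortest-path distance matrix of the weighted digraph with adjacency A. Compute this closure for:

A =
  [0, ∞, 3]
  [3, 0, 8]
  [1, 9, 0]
Closure =
  [0, 12, 3]
  [3, 0, 6]
  [1, 9, 0]

This is the Floyd-Warshall all-pairs shortest-path computation. For each intermediate vertex k = 0, 1, …, 2, update dist[i][j] ← min(dist[i][j], dist[i][k] + dist[k][j]). The final matrix gives, for each (i, j), the minimum total weight of any directed path from i to j (possibly empty when i = j).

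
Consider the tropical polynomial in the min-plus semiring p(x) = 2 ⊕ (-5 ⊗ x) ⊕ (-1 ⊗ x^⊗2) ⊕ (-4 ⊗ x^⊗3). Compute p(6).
p(6) = 1

A tropical monomial a ⊗ x^⊗i evaluates to a + i · x. Evaluating each term at x = 6:
  Term 0 contributes 2 + 0 · 6 = 2
  Term 1 contributes -5 + 1 · 6 = 1
  Term 2 contributes -1 + 2 · 6 = 11
  Term 3 contributes -4 + 3 · 6 = 14
p(6) = ⊕ of these = min[2, 1, 11, 14] = 1.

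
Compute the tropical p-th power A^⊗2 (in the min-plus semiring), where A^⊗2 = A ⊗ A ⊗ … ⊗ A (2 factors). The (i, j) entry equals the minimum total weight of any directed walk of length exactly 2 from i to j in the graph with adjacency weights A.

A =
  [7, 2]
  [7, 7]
A^⊗2 =
  [9, 9]
  [14, 9]

Each entry (A^⊗2)_ij equals the minimum over all length-2 walks i = v_0 → v_1 → … → v_2 = j of Σ_t A[v_t][v_{t+1}]. For example, for (i, j) = (0, 1) we minimise over 2 possible intermediate vertex sequences; the minimum is 9, attained along the walk 0 → 0 → 1.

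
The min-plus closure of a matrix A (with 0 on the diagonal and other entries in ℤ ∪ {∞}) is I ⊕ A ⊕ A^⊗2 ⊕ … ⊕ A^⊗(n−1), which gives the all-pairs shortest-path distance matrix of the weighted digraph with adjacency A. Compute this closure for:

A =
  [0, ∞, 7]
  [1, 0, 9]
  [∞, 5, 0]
Closure =
  [0, 12, 7]
  [1, 0, 8]
  [6, 5, 0]

This is the Floyd-Warshall all-pairs shortest-path computation. For each intermediate vertex k = 0, 1, …, 2, update dist[i][j] ← min(dist[i][j], dist[i][k] + dist[k][j]). The final matrix gives, for each (i, j), the minimum total weight of any directed path from i to j (possibly empty when i = j).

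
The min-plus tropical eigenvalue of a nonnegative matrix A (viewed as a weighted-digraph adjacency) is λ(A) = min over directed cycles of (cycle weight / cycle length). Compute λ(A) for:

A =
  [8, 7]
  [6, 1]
λ(A) = 1

Enumerate directed cycles and compute their means (weight / length). Sample:
  cycle 0 → 0: weight = 8, length = 1, mean = 8/1 ≈ 8.000
  cycle 1 → 1: weight = 1, length = 1, mean = 1/1 ≈ 1.000
  cycle 0 → 1 → 0: weight = 13, length = 2, mean = 13/2 ≈ 6.500
  cycle 1 → 0 → 1: weight = 13, length = 2, mean = 13/2 ≈ 6.500
Minimum mean = 1.000, attained e.g. along the cycle 1 → 1 with weight 1 and length 1. So λ(A) = 1/1 = 1.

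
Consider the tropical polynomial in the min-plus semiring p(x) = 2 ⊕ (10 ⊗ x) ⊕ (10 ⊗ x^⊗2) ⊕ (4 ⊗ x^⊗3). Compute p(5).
p(5) = 2

A tropical monomial a ⊗ x^⊗i evaluates to a + i · x. Evaluating each term at x = 5:
  Term 0 contributes 2 + 0 · 5 = 2
  Term 1 contributes 10 + 1 · 5 = 15
  Term 2 contributes 10 + 2 · 5 = 20
  Term 3 contributes 4 + 3 · 5 = 19
p(5) = ⊕ of these = min[2, 15, 20, 19] = 2.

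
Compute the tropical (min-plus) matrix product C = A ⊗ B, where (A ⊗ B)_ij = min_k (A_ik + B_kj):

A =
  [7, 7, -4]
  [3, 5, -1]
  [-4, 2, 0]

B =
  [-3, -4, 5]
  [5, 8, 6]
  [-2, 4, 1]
A ⊗ B =
  [-6, 0, -3]
  [-3, -1, 0]
  [-7, -8, 1]

Apply the min-plus product entry-by-entry:
  C[0][0] = min over k of (A[0][0] + B[0][0] = 7 + -3 = 4, A[0][1] + B[1][0] = 7 + 5 = 12, A[0][2] + B[2][0] = -4 + -2 = -6) = -6 (attained at k = 2)
  C[0][1] = min over k of (A[0][0] + B[0][1] = 7 + -4 = 3, A[0][1] + B[1][1] = 7 + 8 = 15, A[0][2] + B[2][1] = -4 + 4 = 0) = 0 (attained at k = 2)
  C[0][2] = min over k of (A[0][0] + B[0][2] = 7 + 5 = 12, A[0][1] + B[1][2] = 7 + 6 = 13, A[0][2] + B[2][2] = -4 + 1 = -3) = -3 (attained at k = 2)
  C[1][0] = min over k of (A[1][0] + B[0][0] = 3 + -3 = 0, A[1][1] + B[1][0] = 5 + 5 = 10, A[1][2] + B[2][0] = -1 + -2 = -3) = -3 (attained at k = 2)
  C[1][1] = min over k of (A[1][0] + B[0][1] = 3 + -4 = -1, A[1][1] + B[1][1] = 5 + 8 = 13, A[1][2] + B[2][1] = -1 + 4 = 3) = -1 (attained at k = 0)
  C[1][2] = min over k of (A[1][0] + B[0][2] = 3 + 5 = 8, A[1][1] + B[1][2] = 5 + 6 = 11, A[1][2] + B[2][2] = -1 + 1 = 0) = 0 (attained at k = 2)
  C[2][0] = min over k of (A[2][0] + B[0][0] = -4 + -3 = -7, A[2][1] + B[1][0] = 2 + 5 = 7, A[2][2] + B[2][0] = 0 + -2 = -2) = -7 (attained at k = 0)
  C[2][1] = min over k of (A[2][0] + B[0][1] = -4 + -4 = -8, A[2][1] + B[1][1] = 2 + 8 = 10, A[2][2] + B[2][1] = 0 + 4 = 4) = -8 (attained at k = 0)
  C[2][2] = min over k of (A[2][0] + B[0][2] = -4 + 5 = 1, A[2][1] + B[1][2] = 2 + 6 = 8, A[2][2] + B[2][2] = 0 + 1 = 1) = 1 (attained at k = 0)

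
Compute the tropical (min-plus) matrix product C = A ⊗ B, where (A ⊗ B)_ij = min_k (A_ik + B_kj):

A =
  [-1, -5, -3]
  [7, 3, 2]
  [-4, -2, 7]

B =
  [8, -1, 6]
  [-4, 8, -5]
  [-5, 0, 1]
A ⊗ B =
  [-9, -3, -10]
  [-3, 2, -2]
  [-6, -5, -7]

Apply the min-plus product entry-by-entry:
  C[0][0] = min over k of (A[0][0] + B[0][0] = -1 + 8 = 7, A[0][1] + B[1][0] = -5 + -4 = -9, A[0][2] + B[2][0] = -3 + -5 = -8) = -9 (attained at k = 1)
  C[0][1] = min over k of (A[0][0] + B[0][1] = -1 + -1 = -2, A[0][1] + B[1][1] = -5 + 8 = 3, A[0][2] + B[2][1] = -3 + 0 = -3) = -3 (attained at k = 2)
  C[0][2] = min over k of (A[0][0] + B[0][2] = -1 + 6 = 5, A[0][1] + B[1][2] = -5 + -5 = -10, A[0][2] + B[2][2] = -3 + 1 = -2) = -10 (attained at k = 1)
  C[1][0] = min over k of (A[1][0] + B[0][0] = 7 + 8 = 15, A[1][1] + B[1][0] = 3 + -4 = -1, A[1][2] + B[2][0] = 2 + -5 = -3) = -3 (attained at k = 2)
  C[1][1] = min over k of (A[1][0] + B[0][1] = 7 + -1 = 6, A[1][1] + B[1][1] = 3 + 8 = 11, A[1][2] + B[2][1] = 2 + 0 = 2) = 2 (attained at k = 2)
  C[1][2] = min over k of (A[1][0] + B[0][2] = 7 + 6 = 13, A[1][1] + B[1][2] = 3 + -5 = -2, A[1][2] + B[2][2] = 2 + 1 = 3) = -2 (attained at k = 1)
  C[2][0] = min over k of (A[2][0] + B[0][0] = -4 + 8 = 4, A[2][1] + B[1][0] = -2 + -4 = -6, A[2][2] + B[2][0] = 7 + -5 = 2) = -6 (attained at k = 1)
  C[2][1] = min over k of (A[2][0] + B[0][1] = -4 + -1 = -5, A[2][1] + B[1][1] = -2 + 8 = 6, A[2][2] + B[2][1] = 7 + 0 = 7) = -5 (attained at k = 0)
  C[2][2] = min over k of (A[2][0] + B[0][2] = -4 + 6 = 2, A[2][1] + B[1][2] = -2 + -5 = -7, A[2][2] + B[2][2] = 7 + 1 = 8) = -7 (attained at k = 1)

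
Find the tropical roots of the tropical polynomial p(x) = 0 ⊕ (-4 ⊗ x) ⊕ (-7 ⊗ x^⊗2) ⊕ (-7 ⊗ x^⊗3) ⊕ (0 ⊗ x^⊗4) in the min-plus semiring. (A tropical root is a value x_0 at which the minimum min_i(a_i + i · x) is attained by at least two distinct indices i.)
Roots: {-7, 0, 3, 4}

Each tropical root is a break point of the lower envelope of the lines y = a_i + i · x (there are 5 lines, with slopes 0, 1, ..., 4). Only the lines that attain the minimum somewhere contribute to roots; other lines are dominated. Here the surviving (envelope) indices are i = 4, i = 3, i = 2, i = 1, i = 0.
Intersections between consecutive envelope lines give the roots: for adjacent envelope indices i < j the intersection is x = (a_i − a_j) / (j − i). Reading off the sorted break points: {-7, 0, 3, 4}.
Verification: at each break x_0, at least two indices attain the minimum of min_i(a_i + i · x_0).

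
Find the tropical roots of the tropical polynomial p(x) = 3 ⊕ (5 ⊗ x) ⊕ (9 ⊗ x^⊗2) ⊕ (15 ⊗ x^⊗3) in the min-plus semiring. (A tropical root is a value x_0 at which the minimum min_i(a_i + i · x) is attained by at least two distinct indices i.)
Roots: {-6, -4, -2}

Each tropical root is a break point of the lower envelope of the lines y = a_i + i · x (there are 4 lines, with slopes 0, 1, ..., 3). Only the lines that attain the minimum somewhere contribute to roots; other lines are dominated. Here the surviving (envelope) indices are i = 3, i = 2, i = 1, i = 0.
Intersections between consecutive envelope lines give the roots: for adjacent envelope indices i < j the intersection is x = (a_i − a_j) / (j − i). Reading off the sorted break points: {-6, -4, -2}.
Verification: at each break x_0, at least two indices attain the minimum of min_i(a_i + i · x_0).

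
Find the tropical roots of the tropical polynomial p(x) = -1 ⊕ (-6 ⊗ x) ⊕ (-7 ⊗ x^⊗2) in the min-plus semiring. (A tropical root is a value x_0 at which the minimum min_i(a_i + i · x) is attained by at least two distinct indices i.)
Roots: {1, 5}

Each tropical root is a break point of the lower envelope of the lines y = a_i + i · x (there are 3 lines, with slopes 0, 1, ..., 2). Only the lines that attain the minimum somewhere contribute to roots; other lines are dominated. Here the surviving (envelope) indices are i = 2, i = 1, i = 0.
Intersections between consecutive envelope lines give the roots: for adjacent envelope indices i < j the intersection is x = (a_i − a_j) / (j − i). Reading off the sorted break points: {1, 5}.
Verification: at each break x_0, at least two indices attain the minimum of min_i(a_i + i · x_0).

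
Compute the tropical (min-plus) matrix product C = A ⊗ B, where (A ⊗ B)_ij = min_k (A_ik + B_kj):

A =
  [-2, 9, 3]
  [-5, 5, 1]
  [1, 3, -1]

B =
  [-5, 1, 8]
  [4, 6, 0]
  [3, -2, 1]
A ⊗ B =
  [-7, -1, 4]
  [-10, -4, 2]
  [-4, -3, 0]

Apply the min-plus product entry-by-entry:
  C[0][0] = min over k of (A[0][0] + B[0][0] = -2 + -5 = -7, A[0][1] + B[1][0] = 9 + 4 = 13, A[0][2] + B[2][0] = 3 + 3 = 6) = -7 (attained at k = 0)
  C[0][1] = min over k of (A[0][0] + B[0][1] = -2 + 1 = -1, A[0][1] + B[1][1] = 9 + 6 = 15, A[0][2] + B[2][1] = 3 + -2 = 1) = -1 (attained at k = 0)
  C[0][2] = min over k of (A[0][0] + B[0][2] = -2 + 8 = 6, A[0][1] + B[1][2] = 9 + 0 = 9, A[0][2] + B[2][2] = 3 + 1 = 4) = 4 (attained at k = 2)
  C[1][0] = min over k of (A[1][0] + B[0][0] = -5 + -5 = -10, A[1][1] + B[1][0] = 5 + 4 = 9, A[1][2] + B[2][0] = 1 + 3 = 4) = -10 (attained at k = 0)
  C[1][1] = min over k of (A[1][0] + B[0][1] = -5 + 1 = -4, A[1][1] + B[1][1] = 5 + 6 = 11, A[1][2] + B[2][1] = 1 + -2 = -1) = -4 (attained at k = 0)
  C[1][2] = min over k of (A[1][0] + B[0][2] = -5 + 8 = 3, A[1][1] + B[1][2] = 5 + 0 = 5, A[1][2] + B[2][2] = 1 + 1 = 2) = 2 (attained at k = 2)
  C[2][0] = min over k of (A[2][0] + B[0][0] = 1 + -5 = -4, A[2][1] + B[1][0] = 3 + 4 = 7, A[2][2] + B[2][0] = -1 + 3 = 2) = -4 (attained at k = 0)
  C[2][1] = min over k of (A[2][0] + B[0][1] = 1 + 1 = 2, A[2][1] + B[1][1] = 3 + 6 = 9, A[2][2] + B[2][1] = -1 + -2 = -3) = -3 (attained at k = 2)
  C[2][2] = min over k of (A[2][0] + B[0][2] = 1 + 8 = 9, A[2][1] + B[1][2] = 3 + 0 = 3, A[2][2] + B[2][2] = -1 + 1 = 0) = 0 (attained at k = 2)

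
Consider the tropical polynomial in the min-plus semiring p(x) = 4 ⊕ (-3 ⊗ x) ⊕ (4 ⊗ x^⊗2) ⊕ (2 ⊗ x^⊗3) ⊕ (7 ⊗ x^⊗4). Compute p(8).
p(8) = 4

A tropical monomial a ⊗ x^⊗i evaluates to a + i · x. Evaluating each term at x = 8:
  Term 0 contributes 4 + 0 · 8 = 4
  Term 1 contributes -3 + 1 · 8 = 5
  Term 2 contributes 4 + 2 · 8 = 20
  Term 3 contributes 2 + 3 · 8 = 26
  Term 4 contributes 7 + 4 · 8 = 39
p(8) = ⊕ of these = min[4, 5, 20, 26, 39] = 4.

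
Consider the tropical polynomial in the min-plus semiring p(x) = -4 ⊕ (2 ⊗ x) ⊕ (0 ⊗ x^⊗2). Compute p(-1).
p(-1) = -4

A tropical monomial a ⊗ x^⊗i evaluates to a + i · x. Evaluating each term at x = -1:
  Term 0 contributes -4 + 0 · -1 = -4
  Term 1 contributes 2 + 1 · -1 = 1
  Term 2 contributes 0 + 2 · -1 = -2
p(-1) = ⊕ of these = min[-4, 1, -2] = -4.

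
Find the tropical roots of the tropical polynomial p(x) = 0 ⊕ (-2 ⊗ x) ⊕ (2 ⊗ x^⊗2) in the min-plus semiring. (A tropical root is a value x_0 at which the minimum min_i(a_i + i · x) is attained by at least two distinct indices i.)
Roots: {-4, 2}

Each tropical root is a break point of the lower envelope of the lines y = a_i + i · x (there are 3 lines, with slopes 0, 1, ..., 2). Only the lines that attain the minimum somewhere contribute to roots; other lines are dominated. Here the surviving (envelope) indices are i = 2, i = 1, i = 0.
Intersections between consecutive envelope lines give the roots: for adjacent envelope indices i < j the intersection is x = (a_i − a_j) / (j − i). Reading off the sorted break points: {-4, 2}.
Verification: at each break x_0, at least two indices attain the minimum of min_i(a_i + i · x_0).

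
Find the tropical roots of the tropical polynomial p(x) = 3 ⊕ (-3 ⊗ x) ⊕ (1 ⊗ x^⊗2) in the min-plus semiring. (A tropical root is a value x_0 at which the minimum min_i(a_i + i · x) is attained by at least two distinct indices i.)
Roots: {-4, 6}

Each tropical root is a break point of the lower envelope of the lines y = a_i + i · x (there are 3 lines, with slopes 0, 1, ..., 2). Only the lines that attain the minimum somewhere contribute to roots; other lines are dominated. Here the surviving (envelope) indices are i = 2, i = 1, i = 0.
Intersections between consecutive envelope lines give the roots: for adjacent envelope indices i < j the intersection is x = (a_i − a_j) / (j − i). Reading off the sorted break points: {-4, 6}.
Verification: at each break x_0, at least two indices attain the minimum of min_i(a_i + i · x_0).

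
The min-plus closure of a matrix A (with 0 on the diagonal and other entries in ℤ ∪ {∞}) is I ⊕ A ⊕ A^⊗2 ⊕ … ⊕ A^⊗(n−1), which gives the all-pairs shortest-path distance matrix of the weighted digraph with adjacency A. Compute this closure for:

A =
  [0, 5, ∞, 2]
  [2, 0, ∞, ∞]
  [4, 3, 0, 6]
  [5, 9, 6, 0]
Closure =
  [0, 5, 8, 2]
  [2, 0, 10, 4]
  [4, 3, 0, 6]
  [5, 9, 6, 0]

This is the Floyd-Warshall all-pairs shortest-path computation. For each intermediate vertex k = 0, 1, …, 3, update dist[i][j] ← min(dist[i][j], dist[i][k] + dist[k][j]). The final matrix gives, for each (i, j), the minimum total weight of any directed path from i to j (possibly empty when i = j).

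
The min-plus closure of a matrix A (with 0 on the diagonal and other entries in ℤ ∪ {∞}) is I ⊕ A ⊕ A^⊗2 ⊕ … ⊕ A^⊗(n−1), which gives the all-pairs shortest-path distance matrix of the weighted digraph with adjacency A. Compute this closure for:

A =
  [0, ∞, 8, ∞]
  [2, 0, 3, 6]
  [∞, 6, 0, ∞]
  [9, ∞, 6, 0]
Closure =
  [0, 14, 8, 20]
  [2, 0, 3, 6]
  [8, 6, 0, 12]
  [9, 12, 6, 0]

This is the Floyd-Warshall all-pairs shortest-path computation. For each intermediate vertex k = 0, 1, …, 3, update dist[i][j] ← min(dist[i][j], dist[i][k] + dist[k][j]). The final matrix gives, for each (i, j), the minimum total weight of any directed path from i to j (possibly empty when i = j).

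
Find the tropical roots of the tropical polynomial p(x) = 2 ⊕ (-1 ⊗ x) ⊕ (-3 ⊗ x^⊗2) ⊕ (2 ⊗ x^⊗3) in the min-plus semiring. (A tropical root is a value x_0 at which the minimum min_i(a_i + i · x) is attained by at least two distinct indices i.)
Roots: {-5, 2, 3}

Each tropical root is a break point of the lower envelope of the lines y = a_i + i · x (there are 4 lines, with slopes 0, 1, ..., 3). Only the lines that attain the minimum somewhere contribute to roots; other lines are dominated. Here the surviving (envelope) indices are i = 3, i = 2, i = 1, i = 0.
Intersections between consecutive envelope lines give the roots: for adjacent envelope indices i < j the intersection is x = (a_i − a_j) / (j − i). Reading off the sorted break points: {-5, 2, 3}.
Verification: at each break x_0, at least two indices attain the minimum of min_i(a_i + i · x_0).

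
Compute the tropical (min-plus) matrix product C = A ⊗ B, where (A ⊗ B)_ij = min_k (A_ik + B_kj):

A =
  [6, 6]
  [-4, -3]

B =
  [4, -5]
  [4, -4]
A ⊗ B =
  [10, 1]
  [0, -9]

Apply the min-plus product entry-by-entry:
  C[0][0] = min over k of (A[0][0] + B[0][0] = 6 + 4 = 10, A[0][1] + B[1][0] = 6 + 4 = 10) = 10 (attained at k = 0)
  C[0][1] = min over k of (A[0][0] + B[0][1] = 6 + -5 = 1, A[0][1] + B[1][1] = 6 + -4 = 2) = 1 (attained at k = 0)
  C[1][0] = min over k of (A[1][0] + B[0][0] = -4 + 4 = 0, A[1][1] + B[1][0] = -3 + 4 = 1) = 0 (attained at k = 0)
  C[1][1] = min over k of (A[1][0] + B[0][1] = -4 + -5 = -9, A[1][1] + B[1][1] = -3 + -4 = -7) = -9 (attained at k = 0)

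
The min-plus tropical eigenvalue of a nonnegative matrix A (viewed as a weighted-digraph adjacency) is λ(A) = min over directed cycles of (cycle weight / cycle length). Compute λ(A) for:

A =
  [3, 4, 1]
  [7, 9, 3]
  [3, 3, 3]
λ(A) = 2

Enumerate directed cycles and compute their means (weight / length). Sample:
  cycle 0 → 0: weight = 3, length = 1, mean = 3/1 ≈ 3.000
  cycle 1 → 1: weight = 9, length = 1, mean = 9/1 ≈ 9.000
  cycle 2 → 2: weight = 3, length = 1, mean = 3/1 ≈ 3.000
  cycle 0 → 1 → 0: weight = 11, length = 2, mean = 11/2 ≈ 5.500
  cycle 0 → 2 → 0: weight = 4, length = 2, mean = 4/2 ≈ 2.000
  cycle 1 → 0 → 1: weight = 11, length = 2, mean = 11/2 ≈ 5.500
Minimum mean = 2.000, attained e.g. along the cycle 0 → 2 → 0 with weight 4 and length 2. So λ(A) = 4/2 = 2.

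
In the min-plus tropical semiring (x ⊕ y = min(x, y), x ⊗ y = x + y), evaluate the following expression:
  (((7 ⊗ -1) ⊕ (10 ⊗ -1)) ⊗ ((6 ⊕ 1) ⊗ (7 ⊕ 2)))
(((7 ⊗ -1) ⊕ (10 ⊗ -1)) ⊗ ((6 ⊕ 1) ⊗ (7 ⊕ 2))) = 9

Expand innermost to outermost. Recall ⊕ takes the minimum of its arguments and ⊗ takes their sum. Working out the expression (((7 ⊗ -1) ⊕ (10 ⊗ -1)) ⊗ ((6 ⊕ 1) ⊗ (7 ⊕ 2))) gives 9.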